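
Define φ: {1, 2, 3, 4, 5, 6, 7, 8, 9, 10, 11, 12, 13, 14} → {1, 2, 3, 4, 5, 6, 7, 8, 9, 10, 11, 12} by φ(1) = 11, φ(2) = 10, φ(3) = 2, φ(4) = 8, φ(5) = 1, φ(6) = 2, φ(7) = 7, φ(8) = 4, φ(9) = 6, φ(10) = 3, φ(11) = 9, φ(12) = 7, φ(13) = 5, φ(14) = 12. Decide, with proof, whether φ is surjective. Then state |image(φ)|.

12

Every element of the codomain has a preimage: 1 = φ(5), 2 = φ(3), 3 = φ(10), 4 = φ(8), 5 = φ(13), 6 = φ(9), 7 = φ(7), 8 = φ(4), 9 = φ(11), 10 = φ(2), 11 = φ(1), 12 = φ(14).
Thus φ is surjective.
The image of φ is {1, 2, 3, 4, 5, 6, 7, 8, 9, 10, 11, 12}, which has 12 elements.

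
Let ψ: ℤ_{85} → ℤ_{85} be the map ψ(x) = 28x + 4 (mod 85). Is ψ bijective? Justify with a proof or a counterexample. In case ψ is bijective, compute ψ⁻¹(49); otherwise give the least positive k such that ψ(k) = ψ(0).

Suppose ψ(a) = ψ(b) in ℤ_{85}. Then 28a + 4 ≡ 28b + 4 (mod 85), therefore 28(a − b) ≡ 0 (mod 85).
Since gcd(28, 85) = 1, 28 is invertible modulo 85, so a − b ≡ 0 (mod 85), i.e. a = b.
We now compute 28⁻¹ mod 85 explicitly. Euclid's algorithm: 85 = 3·28 + 1; back-substituting gives 1 = 82·28 − 27·85, so 28⁻¹ ≡ 82 (mod 85).
Then y ↦ 82(y − 4) is a two-sided inverse to ψ, so every y ∈ ℤ_{85} has a preimage.
Hence ψ is bijective.
Since ψ is bijective, we find ψ⁻¹(49): we need 28x ≡ 49 − 4 ≡ 45 (mod 85). Using 28⁻¹ = 82: x ≡ 82·45 = 3690 = 43·85 + 35, so x = 35.
Check: ψ(35) = 28·35 + 4 = 984 = 11·85 + 49 ≡ 49 (mod 85).

35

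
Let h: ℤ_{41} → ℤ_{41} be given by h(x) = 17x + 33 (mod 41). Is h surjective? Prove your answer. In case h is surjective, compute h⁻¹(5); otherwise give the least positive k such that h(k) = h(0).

Recall: surjectivity means every element of the codomain has a preimage under h.
Since gcd(17, 41) = 1, 17 is invertible modulo 41. Euclid's algorithm: 41 = 2·17 + 7, 17 = 2·7 + 3, 7 = 2·3 + 1; back-substituting gives 1 = 29·17 − 12·41, so 17⁻¹ ≡ 29 (mod 41).
Then y ↦ 29(y − 33) is a two-sided inverse to h, so every y ∈ ℤ_{41} has a preimage.
Hence h is surjective.
Since h is surjective, we compute h⁻¹(5): solve 17x + 33 ≡ 5 (mod 41), i.e. 17x ≡ 13 (mod 41).
Multiplying by 17⁻¹ = 29 gives x ≡ 29·13 = 377 = 9·41 + 8 ≡ 8 (mod 41).
Check: h(8) = 17·8 + 33 = 169 = 4·41 + 5 ≡ 5 (mod 41).

8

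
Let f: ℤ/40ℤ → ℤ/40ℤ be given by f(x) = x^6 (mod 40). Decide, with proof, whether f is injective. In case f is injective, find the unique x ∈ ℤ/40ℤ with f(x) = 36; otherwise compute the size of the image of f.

6

f(4): Repeated squaring mod 40: 4^1 ≡ 4, 4^2 ≡ 4² = 16, 4^4 ≡ 16² = 256 ≡ 16. Since 6 = 4 + 2, 4^6 ≡ 16·16: 16·16 = 256 ≡ 16. So 4^6 ≡ 16 (mod 40).
f(6): Repeated squaring mod 40: 6^1 ≡ 6, 6^2 ≡ 6² = 36, 6^4 ≡ 36² = 1296 ≡ 16. Since 6 = 4 + 2, 6^6 ≡ 16·36: 16·36 = 576 ≡ 16. So 6^6 ≡ 16 (mod 40).
So f(4) = f(6) = 16 while 4 ≠ 6, therefore f is not injective.
Since f is not injective, we determine |image(f)|. Computing x^6 mod 40 for each x (by repeated squaring, reducing mod 40 at every step), the values f(0), f(1), …, f(39) are: 0, 1, 24, 9, 16, 25, 16, 9, 24, 1, 0, 1, 24, 9, 16, 25, 16, 9, 24, 1, 0, 1, 24, 9, 16, 25, 16, 9, 24, 1, 0, 1, 24, 9, 16, 25, 16, 9, 24, 1.
The distinct values are {0, 1, 9, 16, 24, 25}; there are 6 of them.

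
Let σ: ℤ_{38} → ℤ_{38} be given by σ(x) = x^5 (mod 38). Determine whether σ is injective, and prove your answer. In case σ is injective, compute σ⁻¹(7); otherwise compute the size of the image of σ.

11

Computing x^5 mod 38 for each x (by repeated squaring, reducing mod 38 at every step), the values σ(0), σ(1), …, σ(37) are: 0, 1, 32, 15, 36, 9, 24, 11, 12, 35, 22, 7, 8, 33, 10, 21, 4, 25, 18, 19, 20, 13, 34, 17, 28, 5, 30, 31, 16, 3, 26, 27, 14, 29, 2, 23, 6, 37.
Every element of ℤ_{38} appears exactly once in this list, so σ is a bijection, and in particular injective.
Since σ is injective, we read off the preimage of 7 from the same table: σ(11) = 7, so σ⁻¹(7) = 11.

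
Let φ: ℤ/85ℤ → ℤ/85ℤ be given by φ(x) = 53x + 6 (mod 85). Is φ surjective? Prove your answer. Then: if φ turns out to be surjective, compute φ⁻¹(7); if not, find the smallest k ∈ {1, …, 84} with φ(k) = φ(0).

77

By definition, φ is surjective if every y in the codomain equals φ(x) for some x in the domain.
Since gcd(53, 85) = 1, 53 is invertible modulo 85. Euclid's algorithm: 85 = 1·53 + 32, 53 = 1·32 + 21, 32 = 1·21 + 11, 21 = 1·11 + 10, 11 = 1·10 + 1; back-substituting gives 1 = 77·53 − 48·85, so 53⁻¹ ≡ 77 (mod 85).
Then y ↦ 77(y − 6) is a two-sided inverse to φ, so every y ∈ ℤ/85ℤ has a preimage.
Hence φ is surjective.
Since φ is surjective, we find φ⁻¹(7): we need 53x ≡ 7 − 6 ≡ 1 (mod 85). Using 53⁻¹ = 77: x ≡ 77·1 = 77, so x = 77.
Check: φ(77) = 53·77 + 6 = 4087 = 48·85 + 7 ≡ 7 (mod 85).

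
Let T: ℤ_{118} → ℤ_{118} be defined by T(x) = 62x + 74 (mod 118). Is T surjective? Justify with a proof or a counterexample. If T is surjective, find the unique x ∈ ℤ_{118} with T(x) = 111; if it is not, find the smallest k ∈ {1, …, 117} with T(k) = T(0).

Since gcd(62, 118) = 2, we have 62x ≡ 0 (mod 2) for all x, so T(x) ≡ 0 (mod 2).
But 1 ≢ 0 (mod 2), so 1 ∈ ℤ_{118} has no preimage. So T is not surjective.
Since T is not surjective, we find the least positive k with T(k) = T(0): this means 62k ≡ 0 (mod 118), i.e. 118 ∣ 62k. Since gcd(62, 118) = 2, dividing through by 2 this holds exactly when 59 ∣ 31k, and as gcd(31, 59) = 1, exactly when 59 ∣ k.
The smallest positive such k is 59.

59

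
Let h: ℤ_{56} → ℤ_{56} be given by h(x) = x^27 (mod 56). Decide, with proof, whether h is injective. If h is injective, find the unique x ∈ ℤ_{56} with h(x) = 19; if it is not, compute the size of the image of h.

15

h(2): Repeated squaring mod 56: 2^1 ≡ 2, 2^2 ≡ 2² = 4, 2^4 ≡ 4² = 16, 2^8 ≡ 16² = 256 ≡ 32, 2^16 ≡ 32² = 1024 ≡ 16. Since 27 = 16 + 8 + 2 + 1, 2^27 ≡ 16·32·4·2: 16·32 = 512 ≡ 8, then 8·4 = 32, then 32·2 = 64 ≡ 8. So 2^27 ≡ 8 (mod 56).
h(4): Repeated squaring mod 56: 4^1 ≡ 4, 4^2 ≡ 4² = 16, 4^4 ≡ 16² = 256 ≡ 32, 4^8 ≡ 32² = 1024 ≡ 16, 4^16 ≡ 16² = 256 ≡ 32. Since 27 = 16 + 8 + 2 + 1, 4^27 ≡ 32·16·16·4: 32·16 = 512 ≡ 8, then 8·16 = 128 ≡ 16, then 16·4 = 64 ≡ 8. So 4^27 ≡ 8 (mod 56).
So h(2) = h(4) = 8 while 2 ≠ 4, hence h is not injective.
Since h is not injective, we determine |image(h)|. Computing x^27 mod 56 for each x (by repeated squaring, reducing mod 56 at every step), the values h(0), h(1), …, h(55) are: 0, 1, 8, 27, 8, 13, 48, 7, 8, 1, 48, 43, 48, 13, 0, 15, 8, 41, 8, 27, 48, 21, 8, 15, 48, 1, 48, 27, 0, 29, 8, 55, 8, 41, 48, 35, 8, 29, 48, 15, 48, 41, 0, 43, 8, 13, 8, 55, 48, 49, 8, 43, 48, 29, 48, 55.
The distinct values are {0, 1, 7, 8, 13, 15, 21, 27, 29, 35, 41, 43, 48, 49, 55}; there are 15 of them.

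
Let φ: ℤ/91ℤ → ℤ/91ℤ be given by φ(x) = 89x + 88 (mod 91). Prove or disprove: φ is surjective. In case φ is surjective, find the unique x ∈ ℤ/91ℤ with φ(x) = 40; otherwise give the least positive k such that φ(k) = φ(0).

By definition, φ is surjective if every y in the codomain equals φ(x) for some x in the domain.
Since gcd(89, 91) = 1, 89 is invertible modulo 91. Euclid's algorithm: 91 = 1·89 + 2, 89 = 44·2 + 1; back-substituting gives 1 = 45·89 − 44·91, so 89⁻¹ ≡ 45 (mod 91).
Then y ↦ 45(y − 88) is a two-sided inverse to φ, so every y ∈ ℤ/91ℤ has a preimage.
Hence φ is surjective.
Since φ is surjective, we find φ⁻¹(40): we need 89x ≡ 40 − 88 ≡ 43 (mod 91). Using 89⁻¹ = 45: x ≡ 45·43 = 1935 = 21·91 + 24, so x = 24.
Check: φ(24) = 89·24 + 88 = 2224 = 24·91 + 40 ≡ 40 (mod 91).

24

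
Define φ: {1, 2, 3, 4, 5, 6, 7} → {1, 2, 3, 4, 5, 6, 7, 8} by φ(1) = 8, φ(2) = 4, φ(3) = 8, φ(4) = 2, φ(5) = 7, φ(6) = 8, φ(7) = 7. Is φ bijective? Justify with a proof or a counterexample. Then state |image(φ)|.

4

φ(1) = 8 = φ(3) with 1 ≠ 3, so φ is not injective, hence not bijective.
The image of φ is {2, 4, 7, 8}, which has 4 elements.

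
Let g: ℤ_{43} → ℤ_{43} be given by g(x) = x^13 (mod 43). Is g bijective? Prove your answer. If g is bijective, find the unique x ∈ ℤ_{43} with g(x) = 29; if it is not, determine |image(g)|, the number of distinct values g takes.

Since 43 is prime, the nonzero elements of ℤ_{43} form a cyclic group of order 42.
As gcd(13, 42) = 1, raising to the 13th power is a bijection on this group: if s^13 ≡ t^13 then (st^{−1})^13 = 1, and the only element of order dividing gcd(13, 42) = 1 is 1, so s = t.
With g(0) = 0 this makes g injective on all of ℤ_{43}, hence bijective (finite equal-size domain and codomain). In particular g is bijective.
Since g is bijective, we find the preimage of 29. The inverse of x ↦ x^13 on (ℤ_{43})^× is x ↦ x^13, because 13·13 = 169 = 4·42 + 1 ≡ 1 (mod 42) and x^{42} = 1 for x ≠ 0 (Fermat). So g⁻¹(29) = 29^13 mod 43.
Repeated squaring mod 43: 29^1 ≡ 29, 29^2 ≡ 29² = 841 ≡ 24, 29^4 ≡ 24² = 576 ≡ 17, 29^8 ≡ 17² = 289 ≡ 31. Since 13 = 8 + 4 + 1, 29^13 ≡ 31·17·29: 31·17 = 527 ≡ 11, then 11·29 = 319 ≡ 18. So 29^13 ≡ 18 (mod 43).
Hence g⁻¹(29) = 18.

18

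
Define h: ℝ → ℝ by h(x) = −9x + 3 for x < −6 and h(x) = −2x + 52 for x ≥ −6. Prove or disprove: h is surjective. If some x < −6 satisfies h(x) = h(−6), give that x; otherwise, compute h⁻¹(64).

Both pieces are strictly decreasing (slopes −9 and −2), so each is injective on its own interval.
The left piece maps (−∞, −6) onto (57, ∞); the right piece maps [−6, ∞) onto (−∞, 64].
The union (57, ∞) ∪ (−∞, 64] covers ℝ, so h is surjective.
For the follow-up: the images overlap, so an x < −6 with h(x) = h(−6) exists. h(−6) = 64; solving −9x + 3 = 64 for x < −6 gives x = (64 − 3)/(−9) = −61/9.

-61/9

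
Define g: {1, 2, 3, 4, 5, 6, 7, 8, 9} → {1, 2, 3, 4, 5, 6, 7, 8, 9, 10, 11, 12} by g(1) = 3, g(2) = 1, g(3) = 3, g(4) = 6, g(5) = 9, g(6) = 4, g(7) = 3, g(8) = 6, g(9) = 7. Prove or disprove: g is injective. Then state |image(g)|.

6

g(1) = 3 = g(3) with 1 ≠ 3, so g is not injective.
The image of g is {1, 3, 4, 6, 7, 9}, which has 6 elements.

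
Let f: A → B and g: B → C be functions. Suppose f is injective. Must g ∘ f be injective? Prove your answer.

No. Take A = B = C = {1, 2, 3}, f = identity (injective), and g(x) = 1 for every x.
Then (g ∘ f)(1) = 1 = (g ∘ f)(3) with 1 ≠ 3, so g ∘ f is not injective.

not injective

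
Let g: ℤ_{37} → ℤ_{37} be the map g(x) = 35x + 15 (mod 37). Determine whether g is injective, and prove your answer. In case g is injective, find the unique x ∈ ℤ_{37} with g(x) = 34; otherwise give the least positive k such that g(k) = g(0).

9

Suppose g(s) = g(t) in ℤ_{37}. Then 35s + 15 ≡ 35t + 15 (mod 37), thus 35(s − t) ≡ 0 (mod 37).
Since gcd(35, 37) = 1, 35 is invertible modulo 37, thus s − t ≡ 0 (mod 37), i.e. s = t.
Hence g is injective.
We now compute 35⁻¹ mod 37 explicitly. Euclid's algorithm: 37 = 1·35 + 2, 35 = 17·2 + 1; back-substituting gives 1 = 18·35 − 17·37, so 35⁻¹ ≡ 18 (mod 37).
Since g is injective, we compute g⁻¹(34): solve 35x + 15 ≡ 34 (mod 37), i.e. 35x ≡ 19 (mod 37).
Multiplying by 35⁻¹ = 18 gives x ≡ 18·19 = 342 = 9·37 + 9 ≡ 9 (mod 37).
Check: g(9) = 35·9 + 15 = 330 = 8·37 + 34 ≡ 34 (mod 37).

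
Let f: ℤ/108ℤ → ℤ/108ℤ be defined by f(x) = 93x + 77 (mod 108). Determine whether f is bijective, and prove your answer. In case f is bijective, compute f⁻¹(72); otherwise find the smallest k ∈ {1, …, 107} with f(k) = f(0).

We have gcd(93, 108) = 3 > 1. Taking u = 0 and v = 36: f(0) = 77 and f(36) = 93·36 + 77 = 3425 ≡ 77 (mod 108).
So f(0) = f(36) while 0 ≠ 36, hence f is not injective, hence not bijective.
Since f is not bijective, we find the least positive k with f(k) = f(0): this means 93k ≡ 0 (mod 108), i.e. 108 ∣ 93k. Since gcd(93, 108) = 3, dividing through by 3 this holds exactly when 36 ∣ 31k, and as gcd(31, 36) = 1, exactly when 36 ∣ k.
The smallest positive such k is 36.

36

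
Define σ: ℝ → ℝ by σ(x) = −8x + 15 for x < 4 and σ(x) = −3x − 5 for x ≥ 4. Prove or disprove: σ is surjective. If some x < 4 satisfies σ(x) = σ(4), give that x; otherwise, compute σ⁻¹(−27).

22/3

Both pieces are strictly decreasing (slopes −8 and −3), so each is injective on its own interval.
The left piece maps (−∞, 4) onto (−17, ∞); the right piece maps [4, ∞) onto (−∞, −17].
These images together cover ℝ, so σ is surjective.
Because the two images are disjoint, no x < 4 has σ(x) = σ(4), so we compute σ⁻¹(−27): −27 lies in (−∞, −17], so solve −3x − 5 = −27: x = (−27 + 5)/(−3) = 22/3.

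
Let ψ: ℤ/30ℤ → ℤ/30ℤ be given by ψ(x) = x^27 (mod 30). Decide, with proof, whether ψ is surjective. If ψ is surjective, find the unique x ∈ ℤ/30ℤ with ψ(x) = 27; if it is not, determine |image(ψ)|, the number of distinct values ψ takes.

Computing x^27 mod 30 for each x (by repeated squaring, reducing mod 30 at every step), the values ψ(0), ψ(1), …, ψ(29) are: 0, 1, 8, 27, 4, 5, 6, 13, 2, 9, 10, 11, 18, 7, 14, 15, 16, 23, 12, 19, 20, 21, 28, 17, 24, 25, 26, 3, 22, 29.
Every element of ℤ/30ℤ appears exactly once in this list, so ψ is a bijection, and in particular surjective.
Since ψ is surjective, we read off the preimage of 27 from the same table: ψ(3) = 27, so ψ⁻¹(27) = 3.

3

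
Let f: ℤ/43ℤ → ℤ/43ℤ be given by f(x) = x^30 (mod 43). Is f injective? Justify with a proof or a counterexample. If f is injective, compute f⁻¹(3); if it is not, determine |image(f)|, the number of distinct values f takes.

f(1) = 1^30 = 1.
f(6): Repeated squaring mod 43: 6^1 ≡ 6, 6^2 ≡ 6² = 36, 6^4 ≡ 36² = 1296 ≡ 6, 6^8 ≡ 6² = 36, 6^16 ≡ 36² = 1296 ≡ 6. Since 30 = 16 + 8 + 4 + 2, 6^30 ≡ 6·36·6·36: 6·36 = 216 ≡ 1, then 1·6 = 6, then 6·36 = 216 ≡ 1. So 6^30 ≡ 1 (mod 43).
So f(1) = f(6) = 1 while 1 ≠ 6, hence f is not injective.
Since f is not injective, we determine |image(f)|. Computing x^30 mod 43 for each x (by repeated squaring, reducing mod 43 at every step), the values f(0), f(1), …, f(42) are: 0, 1, 4, 11, 16, 21, 1, 1, 21, 35, 41, 35, 4, 21, 4, 16, 41, 41, 11, 16, 35, 11, 11, 35, 16, 11, 41, 41, 16, 4, 21, 4, 35, 41, 35, 21, 1, 1, 21, 16, 11, 4, 1.
The distinct values are {0, 1, 4, 11, 16, 21, 35, 41}; there are 8 of them.

8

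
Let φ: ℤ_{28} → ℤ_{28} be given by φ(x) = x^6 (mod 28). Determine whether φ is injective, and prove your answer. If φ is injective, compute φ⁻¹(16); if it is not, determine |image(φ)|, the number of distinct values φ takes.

4

φ(1) = 1^6 = 1.
φ(3): Repeated squaring mod 28: 3^1 ≡ 3, 3^2 ≡ 3² = 9, 3^4 ≡ 9² = 81 ≡ 25. Since 6 = 4 + 2, 3^6 ≡ 25·9: 25·9 = 225 ≡ 1. So 3^6 ≡ 1 (mod 28).
So φ(1) = φ(3) = 1 while 1 ≠ 3, hence φ is not injective.
Since φ is not injective, we determine |image(φ)|. Computing x^6 mod 28 for each x (by repeated squaring, reducing mod 28 at every step), the values φ(0), φ(1), …, φ(27) are: 0, 1, 8, 1, 8, 1, 8, 21, 8, 1, 8, 1, 8, 1, 0, 1, 8, 1, 8, 1, 8, 21, 8, 1, 8, 1, 8, 1.
The distinct values are {0, 1, 8, 21}; there are 4 of them.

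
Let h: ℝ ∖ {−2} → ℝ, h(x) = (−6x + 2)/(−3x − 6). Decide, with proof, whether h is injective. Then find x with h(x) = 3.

-20/3

Suppose h(x_1) = h(x_2). Cross-multiplying: (−6x_1 + 2)(−3x_2 − 6) = (−6x_2 + 2)(−3x_1 − 6).
Expanding both sides and cancelling the symmetric terms leaves 42·(x_1 − x_2) = 0. Since 42 ≠ 0, x_1 = x_2. Therefore h is injective.
Solving h(x) = 3: cross-multiplying gives −6x + 2 = 3(−3x − 6), which rearranges to 3x = −20, so x = −20/3.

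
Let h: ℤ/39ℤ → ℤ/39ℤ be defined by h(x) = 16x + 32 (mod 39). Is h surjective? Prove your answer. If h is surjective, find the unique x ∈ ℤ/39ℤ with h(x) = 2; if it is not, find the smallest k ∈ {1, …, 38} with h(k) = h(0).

3

Since gcd(16, 39) = 1, 16 is invertible modulo 39. Euclid's algorithm: 39 = 2·16 + 7, 16 = 2·7 + 2, 7 = 3·2 + 1; back-substituting gives 1 = 22·16 − 9·39, so 16⁻¹ ≡ 22 (mod 39).
Then y ↦ 22(y − 32) is a two-sided inverse to h, so every y ∈ ℤ/39ℤ has a preimage.
Hence h is surjective.
Since h is surjective, we find h⁻¹(2): we need 16x ≡ 2 − 32 ≡ 9 (mod 39). Using 16⁻¹ = 22: x ≡ 22·9 = 198 = 5·39 + 3, so x = 3.
Check: h(3) = 16·3 + 32 = 80 = 2·39 + 2 ≡ 2 (mod 39).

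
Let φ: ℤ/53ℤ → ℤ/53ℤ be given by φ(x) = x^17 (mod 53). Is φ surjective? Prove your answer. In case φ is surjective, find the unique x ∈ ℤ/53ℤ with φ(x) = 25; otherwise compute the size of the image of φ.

Since 53 is prime, the nonzero elements of ℤ/53ℤ form a cyclic group of order 52.
As gcd(17, 52) = 1, raising to the 17th power is a bijection on this group: if x_1^17 ≡ x_2^17 then (x_1x_2^{−1})^17 = 1, and the only element of order dividing gcd(17, 52) = 1 is 1, so x_1 = x_2.
With φ(0) = 0 this makes φ injective on all of ℤ/53ℤ, hence bijective (finite equal-size domain and codomain). In particular φ is surjective.
Since φ is surjective, we find the preimage of 25. The inverse of x ↦ x^17 on (ℤ/53ℤ)^× is x ↦ x^49, because 17·49 = 833 = 16·52 + 1 ≡ 1 (mod 52) and x^{52} = 1 for x ≠ 0 (Fermat). So φ⁻¹(25) = 25^49 mod 53.
Repeated squaring mod 53: 25^1 ≡ 25, 25^2 ≡ 25² = 625 ≡ 42, 25^4 ≡ 42² = 1764 ≡ 15, 25^8 ≡ 15² = 225 ≡ 13, 25^16 ≡ 13² = 169 ≡ 10, 25^32 ≡ 10² = 100 ≡ 47. Since 49 = 32 + 16 + 1, 25^49 ≡ 47·10·25: 47·10 = 470 ≡ 46, then 46·25 = 1150 ≡ 37. So 25^49 ≡ 37 (mod 53).
Hence φ⁻¹(25) = 37.

37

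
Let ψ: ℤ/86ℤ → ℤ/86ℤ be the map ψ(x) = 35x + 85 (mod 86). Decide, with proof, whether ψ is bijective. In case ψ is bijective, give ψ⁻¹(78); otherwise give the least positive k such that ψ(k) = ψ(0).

17

If ψ(x_1) = ψ(x_2), then 35x_1 ≡ 35x_2 (mod 86). Because gcd(35, 86) = 1, we may cancel 35 to get x_1 ≡ x_2 (mod 86).
We now compute 35⁻¹ mod 86 explicitly. Euclid's algorithm: 86 = 2·35 + 16, 35 = 2·16 + 3, 16 = 5·3 + 1; back-substituting gives 1 = 59·35 − 24·86, so 35⁻¹ ≡ 59 (mod 86).
For any y ∈ ℤ/86ℤ, x = 59(y − 85) mod 86 satisfies ψ(x) = 35·59(y − 85) + 85 ≡ y (since 35·59 ≡ 1 mod 86). So every y has a preimage.
Hence ψ is bijective.
Since ψ is bijective, we compute ψ⁻¹(78): solve 35x + 85 ≡ 78 (mod 86), i.e. 35x ≡ 79 (mod 86).
Multiplying by 35⁻¹ = 59 gives x ≡ 59·79 = 4661 = 54·86 + 17 ≡ 17 (mod 86).
Check: ψ(17) = 35·17 + 85 = 680 = 7·86 + 78 ≡ 78 (mod 86).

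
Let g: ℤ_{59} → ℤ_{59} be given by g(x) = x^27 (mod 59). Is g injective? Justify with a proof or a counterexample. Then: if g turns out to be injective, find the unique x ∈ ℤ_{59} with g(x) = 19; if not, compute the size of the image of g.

Since 59 is prime, the nonzero elements of ℤ_{59} form a cyclic group of order 58.
As gcd(27, 58) = 1, raising to the 27th power is a bijection on this group: if s^27 ≡ t^27 then (st^{−1})^27 = 1, and the only element of order dividing gcd(27, 58) = 1 is 1, so s = t.
With g(0) = 0 this makes g injective on all of ℤ_{59}, hence bijective (finite equal-size domain and codomain). In particular g is injective.
Since g is injective, we find the preimage of 19. The inverse of x ↦ x^27 on (ℤ_{59})^× is x ↦ x^43, because 27·43 = 1161 = 20·58 + 1 ≡ 1 (mod 58) and x^{58} = 1 for x ≠ 0 (Fermat). So g⁻¹(19) = 19^43 mod 59.
Repeated squaring mod 59: 19^1 ≡ 19, 19^2 ≡ 19² = 361 ≡ 7, 19^4 ≡ 7² = 49, 19^8 ≡ 49² = 2401 ≡ 41, 19^16 ≡ 41² = 1681 ≡ 29, 19^32 ≡ 29² = 841 ≡ 15. Since 43 = 32 + 8 + 2 + 1, 19^43 ≡ 15·41·7·19: 15·41 = 615 ≡ 25, then 25·7 = 175 ≡ 57, then 57·19 = 1083 ≡ 21. So 19^43 ≡ 21 (mod 59).
Hence g⁻¹(19) = 21.

21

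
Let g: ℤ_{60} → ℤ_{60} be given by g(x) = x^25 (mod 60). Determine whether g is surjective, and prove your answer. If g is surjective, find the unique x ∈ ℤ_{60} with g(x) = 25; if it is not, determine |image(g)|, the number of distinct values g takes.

g(0) = 0^25 = 0.
g(30): Repeated squaring mod 60: 30^1 ≡ 30, 30^2 ≡ 30² = 900 ≡ 0, 30^4 ≡ 0² = 0, 30^8 ≡ 0² = 0, 30^16 ≡ 0² = 0. Since 25 = 16 + 8 + 1, 30^25 ≡ 0·0·30: 0·0 = 0, then 0·30 = 0. So 30^25 ≡ 0 (mod 60).
So g(0) = g(30) = 0 while 0 ≠ 30, therefore g is not injective.
A non-injective map from the 60-element set ℤ_{60} to itself takes at most 59 distinct values, so it cannot be surjective. So g is not surjective.
Since g is not surjective, we determine |image(g)|. Computing x^25 mod 60 for each x (by repeated squaring, reducing mod 60 at every step), the values g(0), g(1), …, g(59) are: 0, 1, 32, 3, 4, 5, 36, 7, 8, 9, 40, 11, 12, 13, 44, 15, 16, 17, 48, 19, 20, 21, 52, 23, 24, 25, 56, 27, 28, 29, 0, 31, 32, 33, 4, 35, 36, 37, 8, 39, 40, 41, 12, 43, 44, 45, 16, 47, 48, 49, 20, 51, 52, 53, 24, 55, 56, 57, 28, 59.
The distinct values are {0, 1, 3, 4, 5, 7, 8, 9, 11, 12, 13, 15, 16, 17, 19, 20, 21, 23, 24, 25, 27, 28, 29, 31, 32, 33, 35, 36, 37, 39, 40, 41, 43, 44, 45, 47, 48, 49, 51, 52, 53, 55, 56, 57, 59}; there are 45 of them.

45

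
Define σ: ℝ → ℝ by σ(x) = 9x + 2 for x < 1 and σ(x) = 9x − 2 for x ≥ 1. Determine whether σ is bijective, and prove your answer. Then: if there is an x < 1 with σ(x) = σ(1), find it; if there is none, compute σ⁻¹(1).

Both pieces are strictly increasing (slopes 9 and 9), so each is injective on its own interval.
The left piece maps (−∞, 1) onto (−∞, 11); the right piece maps [1, ∞) onto [7, ∞).
These images overlap. In particular σ(1) = 7 (right piece), and solving 9x + 2 = 7 on the left piece gives x = 5/9 < 1.
So σ(5/9) = σ(1) with 5/9 ≠ 1, and σ is not injective, hence not bijective. This x = 5/9 is the requested value below 1.

5/9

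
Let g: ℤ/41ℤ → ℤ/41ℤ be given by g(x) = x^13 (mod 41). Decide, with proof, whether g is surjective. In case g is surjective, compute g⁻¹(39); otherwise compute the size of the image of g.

Since 41 is prime, the nonzero elements of ℤ/41ℤ form a cyclic group of order 40.
As gcd(13, 40) = 1, raising to the 13th power is a bijection on this group: if x_1^13 ≡ x_2^13 then (x_1x_2^{−1})^13 = 1, and the only element of order dividing gcd(13, 40) = 1 is 1, so x_1 = x_2.
With g(0) = 0 this makes g injective on all of ℤ/41ℤ, hence bijective (finite equal-size domain and codomain). In particular g is surjective.
Since g is surjective, we find the preimage of 39. The inverse of x ↦ x^13 on (ℤ/41ℤ)^× is x ↦ x^37, because 13·37 = 481 = 12·40 + 1 ≡ 1 (mod 40) and x^{40} = 1 for x ≠ 0 (Fermat). So g⁻¹(39) = 39^37 mod 41.
Repeated squaring mod 41: 39^1 ≡ 39, 39^2 ≡ 39² = 1521 ≡ 4, 39^4 ≡ 4² = 16, 39^8 ≡ 16² = 256 ≡ 10, 39^16 ≡ 10² = 100 ≡ 18, 39^32 ≡ 18² = 324 ≡ 37. Since 37 = 32 + 4 + 1, 39^37 ≡ 37·16·39: 37·16 = 592 ≡ 18, then 18·39 = 702 ≡ 5. So 39^37 ≡ 5 (mod 41).
Hence g⁻¹(39) = 5.

5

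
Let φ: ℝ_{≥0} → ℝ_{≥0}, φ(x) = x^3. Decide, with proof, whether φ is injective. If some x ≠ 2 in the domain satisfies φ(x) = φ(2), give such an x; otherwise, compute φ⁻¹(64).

On ℝ_{≥0}, x ↦ x^3 is strictly increasing, so φ(x_1) = φ(x_2) forces x_1 = x_2. Thus φ is injective.
Since x ↦ x^3 is strictly increasing on ℝ_{≥0}, it is injective there, so no x ≠ 2 in the domain has φ(x) = φ(2). We therefore compute φ⁻¹(64) = 64^{1/3} = 4 (indeed 4^3 = 64).

4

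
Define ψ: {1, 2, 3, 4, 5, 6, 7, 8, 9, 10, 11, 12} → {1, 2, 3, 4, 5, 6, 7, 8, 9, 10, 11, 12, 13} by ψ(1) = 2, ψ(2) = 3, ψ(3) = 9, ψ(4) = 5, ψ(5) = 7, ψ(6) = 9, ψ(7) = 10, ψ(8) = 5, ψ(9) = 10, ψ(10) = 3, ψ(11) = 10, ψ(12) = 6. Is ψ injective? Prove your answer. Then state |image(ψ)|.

ψ(3) = 9 = ψ(6) with 3 ≠ 6, so ψ is not injective.
The image of ψ is {2, 3, 5, 6, 7, 9, 10}, which has 7 elements.

7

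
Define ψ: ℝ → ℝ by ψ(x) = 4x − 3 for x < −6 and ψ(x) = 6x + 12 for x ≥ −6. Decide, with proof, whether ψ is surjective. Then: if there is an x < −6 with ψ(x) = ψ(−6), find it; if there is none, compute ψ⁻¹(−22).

Both pieces are strictly increasing (slopes 4 and 6), so each is injective on its own interval.
The left piece maps (−∞, −6) onto (−∞, −27); the right piece maps [−6, ∞) onto [−24, ∞).
The union (−∞, −27) ∪ [−24, ∞) omits the interval between −27 and −24; in particular −27 has no preimage. So ψ is not surjective.
Because the two images are disjoint, no x < −6 has ψ(x) = ψ(−6), so we compute ψ⁻¹(−22): −22 lies in [−24, ∞), so solve 6x + 12 = −22: x = (−22 − 12)/6 = −17/3.

-17/3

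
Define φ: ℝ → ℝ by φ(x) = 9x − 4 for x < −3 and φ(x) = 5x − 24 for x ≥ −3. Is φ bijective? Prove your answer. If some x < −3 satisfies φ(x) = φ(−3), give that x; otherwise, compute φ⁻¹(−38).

Both pieces are strictly increasing (slopes 9 and 5), so each is injective on its own interval.
The left piece maps (−∞, −3) onto (−∞, −31); the right piece maps [−3, ∞) onto [−39, ∞).
These images overlap. In particular φ(−3) = −39 (right piece), and solving 9x − 4 = −39 on the left piece gives x = −35/9 < −3.
So φ(−35/9) = φ(−3) with −35/9 ≠ −3, and φ is not injective, hence not bijective. This x = −35/9 is the requested value below −3.

-35/9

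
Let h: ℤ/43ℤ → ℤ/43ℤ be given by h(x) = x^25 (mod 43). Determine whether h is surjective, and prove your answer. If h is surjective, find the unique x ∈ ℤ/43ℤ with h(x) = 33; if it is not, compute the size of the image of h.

12

Since 43 is prime, the nonzero elements of ℤ/43ℤ form a cyclic group of order 42.
As gcd(25, 42) = 1, raising to the 25th power is a bijection on this group: if u^25 ≡ v^25 then (uv^{−1})^25 = 1, and the only element of order dividing gcd(25, 42) = 1 is 1, so u = v.
With h(0) = 0 this makes h injective on all of ℤ/43ℤ, hence bijective (finite equal-size domain and codomain). In particular h is surjective.
Since h is surjective, we find the preimage of 33. The inverse of x ↦ x^25 on (ℤ/43ℤ)^× is x ↦ x^37, because 25·37 = 925 = 22·42 + 1 ≡ 1 (mod 42) and x^{42} = 1 for x ≠ 0 (Fermat). So h⁻¹(33) = 33^37 mod 43.
Repeated squaring mod 43: 33^1 ≡ 33, 33^2 ≡ 33² = 1089 ≡ 14, 33^4 ≡ 14² = 196 ≡ 24, 33^8 ≡ 24² = 576 ≡ 17, 33^16 ≡ 17² = 289 ≡ 31, 33^32 ≡ 31² = 961 ≡ 15. Since 37 = 32 + 4 + 1, 33^37 ≡ 15·24·33: 15·24 = 360 ≡ 16, then 16·33 = 528 ≡ 12. So 33^37 ≡ 12 (mod 43).
Hence h⁻¹(33) = 12.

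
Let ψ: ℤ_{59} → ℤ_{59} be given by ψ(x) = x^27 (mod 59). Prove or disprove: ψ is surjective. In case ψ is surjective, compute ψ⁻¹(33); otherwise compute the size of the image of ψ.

54

Since 59 is prime, the nonzero elements of ℤ_{59} form a cyclic group of order 58.
As gcd(27, 58) = 1, raising to the 27th power is a bijection on this group: if a^27 ≡ b^27 then (ab^{−1})^27 = 1, and the only element of order dividing gcd(27, 58) = 1 is 1, so a = b.
With ψ(0) = 0 this makes ψ injective on all of ℤ_{59}, hence bijective (finite equal-size domain and codomain). In particular ψ is surjective.
Since ψ is surjective, we find the preimage of 33. The inverse of x ↦ x^27 on (ℤ_{59})^× is x ↦ x^43, because 27·43 = 1161 = 20·58 + 1 ≡ 1 (mod 58) and x^{58} = 1 for x ≠ 0 (Fermat). So ψ⁻¹(33) = 33^43 mod 59.
Repeated squaring mod 59: 33^1 ≡ 33, 33^2 ≡ 33² = 1089 ≡ 27, 33^4 ≡ 27² = 729 ≡ 21, 33^8 ≡ 21² = 441 ≡ 28, 33^16 ≡ 28² = 784 ≡ 17, 33^32 ≡ 17² = 289 ≡ 53. Since 43 = 32 + 8 + 2 + 1, 33^43 ≡ 53·28·27·33: 53·28 = 1484 ≡ 9, then 9·27 = 243 ≡ 7, then 7·33 = 231 ≡ 54. So 33^43 ≡ 54 (mod 59).
Hence ψ⁻¹(33) = 54.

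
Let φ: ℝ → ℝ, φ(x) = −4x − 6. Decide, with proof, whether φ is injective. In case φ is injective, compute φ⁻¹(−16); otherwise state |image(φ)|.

5/2

Suppose φ(x_1) = φ(x_2). Then −4x_1 − 6 = −4x_2 − 6, hence −4x_1 = −4x_2, therefore x_1 = x_2.
Hence φ is injective.
Since φ is injective, we compute φ⁻¹(−16) = (−16 + 6)/(−4) = 5/2.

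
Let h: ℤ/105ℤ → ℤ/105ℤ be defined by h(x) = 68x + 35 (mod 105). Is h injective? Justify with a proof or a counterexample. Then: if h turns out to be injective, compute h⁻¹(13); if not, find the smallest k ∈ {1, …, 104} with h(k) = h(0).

Suppose h(a) = h(b) in ℤ/105ℤ. Then 68a + 35 ≡ 68b + 35 (mod 105), hence 68(a − b) ≡ 0 (mod 105).
Since gcd(68, 105) = 1, 68 is invertible modulo 105, therefore a − b ≡ 0 (mod 105), i.e. a = b.
Thus h is injective.
We now compute 68⁻¹ mod 105 explicitly. Euclid's algorithm: 105 = 1·68 + 37, 68 = 1·37 + 31, 37 = 1·31 + 6, 31 = 5·6 + 1; back-substituting gives 1 = 17·68 − 11·105, so 68⁻¹ ≡ 17 (mod 105).
Since h is injective, we find h⁻¹(13): we need 68x ≡ 13 − 35 ≡ 83 (mod 105). Using 68⁻¹ = 17: x ≡ 17·83 = 1411 = 13·105 + 46, so x = 46.
Check: h(46) = 68·46 + 35 = 3163 = 30·105 + 13 ≡ 13 (mod 105).

46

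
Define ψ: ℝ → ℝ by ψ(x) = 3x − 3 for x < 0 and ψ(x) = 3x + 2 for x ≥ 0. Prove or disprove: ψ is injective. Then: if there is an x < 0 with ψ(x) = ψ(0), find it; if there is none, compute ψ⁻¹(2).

0

Both pieces are strictly increasing (slopes 3 and 3), so each is injective on its own interval.
The left piece maps (−∞, 0) onto (−∞, −3); the right piece maps [0, ∞) onto [2, ∞).
These images are disjoint, so no value is attained by both pieces. Therefore ψ is injective.
Because the two images are disjoint, no x < 0 has ψ(x) = ψ(0), so we compute ψ⁻¹(2): 2 lies in [2, ∞), so solve 3x + 2 = 2: x = (2 − 2)/3 = 0.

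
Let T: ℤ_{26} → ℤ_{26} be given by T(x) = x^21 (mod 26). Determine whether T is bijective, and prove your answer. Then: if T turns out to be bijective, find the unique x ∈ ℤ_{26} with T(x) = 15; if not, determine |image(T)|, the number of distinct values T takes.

10

T(1) = 1^21 = 1.
T(3): Repeated squaring mod 26: 3^1 ≡ 3, 3^2 ≡ 3² = 9, 3^4 ≡ 9² = 81 ≡ 3, 3^8 ≡ 3² = 9, 3^16 ≡ 9² = 81 ≡ 3. Since 21 = 16 + 4 + 1, 3^21 ≡ 3·3·3: 3·3 = 9, then 9·3 = 27 ≡ 1. So 3^21 ≡ 1 (mod 26).
So T(1) = T(3) = 1 while 1 ≠ 3, so T is not injective, hence not bijective.
Since T is not bijective, we determine |image(T)|. Computing x^21 mod 26 for each x (by repeated squaring, reducing mod 26 at every step), the values T(0), T(1), …, T(25) are: 0, 1, 18, 1, 12, 5, 18, 21, 8, 1, 12, 21, 12, 13, 14, 5, 14, 25, 18, 5, 8, 21, 14, 25, 8, 25.
The distinct values are {0, 1, 5, 8, 12, 13, 14, 18, 21, 25}; there are 10 of them.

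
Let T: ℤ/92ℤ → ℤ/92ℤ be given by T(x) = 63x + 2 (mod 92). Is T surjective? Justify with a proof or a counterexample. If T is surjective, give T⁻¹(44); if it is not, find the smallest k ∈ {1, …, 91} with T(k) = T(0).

62

Since gcd(63, 92) = 1, 63 is invertible modulo 92. Euclid's algorithm: 92 = 1·63 + 29, 63 = 2·29 + 5, 29 = 5·5 + 4, 5 = 1·4 + 1; back-substituting gives 1 = 19·63 − 13·92, so 63⁻¹ ≡ 19 (mod 92).
For any y ∈ ℤ/92ℤ, x = 19(y − 2) mod 92 satisfies T(x) = 63·19(y − 2) + 2 ≡ y (since 63·19 ≡ 1 mod 92). So every y has a preimage.
Therefore T is surjective.
Since T is surjective, we compute T⁻¹(44): solve 63x + 2 ≡ 44 (mod 92), i.e. 63x ≡ 42 (mod 92).
Multiplying by 63⁻¹ = 19 gives x ≡ 19·42 = 798 = 8·92 + 62 ≡ 62 (mod 92).
Check: T(62) = 63·62 + 2 = 3908 = 42·92 + 44 ≡ 44 (mod 92).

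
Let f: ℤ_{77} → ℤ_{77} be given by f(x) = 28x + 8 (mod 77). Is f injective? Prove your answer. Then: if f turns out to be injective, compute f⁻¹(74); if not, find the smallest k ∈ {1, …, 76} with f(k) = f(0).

We have gcd(28, 77) = 7 > 1. Taking x_1 = 0 and x_2 = 11: f(0) = 8 and f(11) = 28·11 + 8 = 316 ≡ 8 (mod 77).
So f(0) = f(11) while 0 ≠ 11, so f is not injective.
Since f is not injective, we find the least positive k with f(k) = f(0): this means 28k ≡ 0 (mod 77), i.e. 77 ∣ 28k. Since gcd(28, 77) = 7, dividing through by 7 this holds exactly when 11 ∣ 4k, and as gcd(4, 11) = 1, exactly when 11 ∣ k.
The smallest positive such k is 11.

11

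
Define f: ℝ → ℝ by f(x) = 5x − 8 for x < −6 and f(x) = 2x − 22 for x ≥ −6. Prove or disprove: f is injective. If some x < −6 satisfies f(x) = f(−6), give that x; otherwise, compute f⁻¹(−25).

Both pieces are strictly increasing (slopes 5 and 2), so each is injective on its own interval.
The left piece maps (−∞, −6) onto (−∞, −38); the right piece maps [−6, ∞) onto [−34, ∞).
These images are disjoint, so no value is attained by both pieces. Thus f is injective.
Because the two images are disjoint, no x < −6 has f(x) = f(−6), so we compute f⁻¹(−25): −25 lies in [−34, ∞), so solve 2x − 22 = −25: x = (−25 + 22)/2 = −3/2.

-3/2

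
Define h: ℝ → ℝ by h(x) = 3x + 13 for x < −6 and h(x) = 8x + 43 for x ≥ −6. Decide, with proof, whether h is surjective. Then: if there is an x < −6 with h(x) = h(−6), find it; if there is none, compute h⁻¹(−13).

-26/3

Both pieces are strictly increasing (slopes 3 and 8), so each is injective on its own interval.
The left piece maps (−∞, −6) onto (−∞, −5); the right piece maps [−6, ∞) onto [−5, ∞).
These images together cover ℝ, so h is surjective.
Because the two images are disjoint, no x < −6 has h(x) = h(−6), so we compute h⁻¹(−13): −13 lies in (−∞, −5), so solve 3x + 13 = −13: x = (−13 − 13)/3 = −26/3.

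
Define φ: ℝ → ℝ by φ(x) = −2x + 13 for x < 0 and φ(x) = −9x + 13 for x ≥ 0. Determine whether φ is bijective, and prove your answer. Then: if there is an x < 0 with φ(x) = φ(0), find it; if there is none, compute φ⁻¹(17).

-2

Both pieces are strictly decreasing (slopes −2 and −9), so each is injective on its own interval.
The left piece maps (−∞, 0) onto (13, ∞); the right piece maps [0, ∞) onto (−∞, 13].
Since 13 = 13, the images partition ℝ: φ is injective and surjective, hence bijective.
Because the two images are disjoint, no x < 0 has φ(x) = φ(0), so we compute φ⁻¹(17): 17 lies in (13, ∞), so solve −2x + 13 = 17: x = (17 − 13)/(−2) = −2.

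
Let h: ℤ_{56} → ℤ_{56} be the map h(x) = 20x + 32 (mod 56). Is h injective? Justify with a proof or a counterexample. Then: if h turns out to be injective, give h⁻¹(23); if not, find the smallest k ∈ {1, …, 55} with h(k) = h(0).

14

We have gcd(20, 56) = 4 > 1. Taking s = 0 and t = 14: h(0) = 32 and h(14) = 20·14 + 32 = 312 ≡ 32 (mod 56).
So h(0) = h(14) while 0 ≠ 14, thus h is not injective.
Since h is not injective, we find the least positive k with h(k) = h(0): this means 20k ≡ 0 (mod 56), i.e. 56 ∣ 20k. Since gcd(20, 56) = 4, dividing through by 4 this holds exactly when 14 ∣ 5k, and as gcd(5, 14) = 1, exactly when 14 ∣ k.
The smallest positive such k is 14.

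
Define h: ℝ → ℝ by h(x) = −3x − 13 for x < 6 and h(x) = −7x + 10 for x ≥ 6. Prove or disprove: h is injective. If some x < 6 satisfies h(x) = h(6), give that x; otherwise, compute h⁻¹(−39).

Both pieces are strictly decreasing (slopes −3 and −7), so each is injective on its own interval.
The left piece maps (−∞, 6) onto (−31, ∞); the right piece maps [6, ∞) onto (−∞, −32].
These images are disjoint, so no value is attained by both pieces. So h is injective.
Because the two images are disjoint, no x < 6 has h(x) = h(6), so we compute h⁻¹(−39): −39 lies in (−∞, −32], so solve −7x + 10 = −39: x = (−39 − 10)/(−7) = 7.

7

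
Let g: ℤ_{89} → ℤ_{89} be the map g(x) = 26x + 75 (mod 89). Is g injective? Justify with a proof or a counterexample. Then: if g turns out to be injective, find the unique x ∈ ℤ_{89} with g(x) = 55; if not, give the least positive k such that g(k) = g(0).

54

Recall: g is injective when g(u) = g(v) forces u = v.
Suppose g(u) = g(v) in ℤ_{89}. Then 26u + 75 ≡ 26v + 75 (mod 89), so 26(u − v) ≡ 0 (mod 89).
Since gcd(26, 89) = 1, 26 is invertible modulo 89, so u − v ≡ 0 (mod 89), i.e. u = v.
Thus g is injective.
We now compute 26⁻¹ mod 89 explicitly. Euclid's algorithm: 89 = 3·26 + 11, 26 = 2·11 + 4, 11 = 2·4 + 3, 4 = 1·3 + 1; back-substituting gives 1 = 24·26 − 7·89, so 26⁻¹ ≡ 24 (mod 89).
Since g is injective, we compute g⁻¹(55): solve 26x + 75 ≡ 55 (mod 89), i.e. 26x ≡ 69 (mod 89).
Multiplying by 26⁻¹ = 24 gives x ≡ 24·69 = 1656 = 18·89 + 54 ≡ 54 (mod 89).
Check: g(54) = 26·54 + 75 = 1479 = 16·89 + 55 ≡ 55 (mod 89).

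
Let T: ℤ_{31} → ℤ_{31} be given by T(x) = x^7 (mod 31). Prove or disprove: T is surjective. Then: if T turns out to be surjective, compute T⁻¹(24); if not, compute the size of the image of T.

Since 31 is prime, the nonzero elements of ℤ_{31} form a cyclic group of order 30.
As gcd(7, 30) = 1, raising to the 7th power is a bijection on this group: if s^7 ≡ t^7 then (st^{−1})^7 = 1, and the only element of order dividing gcd(7, 30) = 1 is 1, so s = t.
With T(0) = 0 this makes T injective on all of ℤ_{31}, hence bijective (finite equal-size domain and codomain). In particular T is surjective.
Since T is surjective, we find the preimage of 24. The inverse of x ↦ x^7 on (ℤ_{31})^× is x ↦ x^13, because 7·13 = 91 = 3·30 + 1 ≡ 1 (mod 30) and x^{30} = 1 for x ≠ 0 (Fermat). So T⁻¹(24) = 24^13 mod 31.
Repeated squaring mod 31: 24^1 ≡ 24, 24^2 ≡ 24² = 576 ≡ 18, 24^4 ≡ 18² = 324 ≡ 14, 24^8 ≡ 14² = 196 ≡ 10. Since 13 = 8 + 4 + 1, 24^13 ≡ 10·14·24: 10·14 = 140 ≡ 16, then 16·24 = 384 ≡ 12. So 24^13 ≡ 12 (mod 31).
Hence T⁻¹(24) = 12.

12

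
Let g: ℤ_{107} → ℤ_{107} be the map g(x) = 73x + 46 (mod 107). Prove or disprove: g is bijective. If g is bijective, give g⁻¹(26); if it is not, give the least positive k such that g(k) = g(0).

Suppose g(a) = g(b) in ℤ_{107}. Then 73a + 46 ≡ 73b + 46 (mod 107), therefore 73(a − b) ≡ 0 (mod 107).
Since gcd(73, 107) = 1, 73 is invertible modulo 107, therefore a − b ≡ 0 (mod 107), i.e. a = b.
We now compute 73⁻¹ mod 107 explicitly. Euclid's algorithm: 107 = 1·73 + 34, 73 = 2·34 + 5, 34 = 6·5 + 4, 5 = 1·4 + 1; back-substituting gives 1 = 22·73 − 15·107, so 73⁻¹ ≡ 22 (mod 107).
Then y ↦ 22(y − 46) is a two-sided inverse to g, so every y ∈ ℤ_{107} has a preimage.
So g is bijective.
Since g is bijective, we compute g⁻¹(26): solve 73x + 46 ≡ 26 (mod 107), i.e. 73x ≡ 87 (mod 107).
Multiplying by 73⁻¹ = 22 gives x ≡ 22·87 = 1914 = 17·107 + 95 ≡ 95 (mod 107).
Check: g(95) = 73·95 + 46 = 6981 = 65·107 + 26 ≡ 26 (mod 107).

95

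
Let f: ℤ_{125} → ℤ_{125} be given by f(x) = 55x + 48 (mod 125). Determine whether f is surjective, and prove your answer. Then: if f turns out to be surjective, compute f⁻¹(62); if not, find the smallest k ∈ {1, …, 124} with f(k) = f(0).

Since gcd(55, 125) = 5, we have 55x ≡ 0 (mod 5) for all x, so f(x) ≡ 3 (mod 5).
But 0 ≢ 3 (mod 5), so 0 ∈ ℤ_{125} has no preimage. So f is not surjective.
Since f is not surjective, we find the least positive k with f(k) = f(0): this means 55k ≡ 0 (mod 125), i.e. 125 ∣ 55k. Since gcd(55, 125) = 5, dividing through by 5 this holds exactly when 25 ∣ 11k, and as gcd(11, 25) = 1, exactly when 25 ∣ k.
The smallest positive such k is 25.

25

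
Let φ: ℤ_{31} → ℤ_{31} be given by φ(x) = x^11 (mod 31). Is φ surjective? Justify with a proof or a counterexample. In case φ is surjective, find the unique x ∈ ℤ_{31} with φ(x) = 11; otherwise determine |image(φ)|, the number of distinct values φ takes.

24

Since 31 is prime, the nonzero elements of ℤ_{31} form a cyclic group of order 30.
As gcd(11, 30) = 1, raising to the 11th power is a bijection on this group: if u^11 ≡ v^11 then (uv^{−1})^11 = 1, and the only element of order dividing gcd(11, 30) = 1 is 1, so u = v.
With φ(0) = 0 this makes φ injective on all of ℤ_{31}, hence bijective (finite equal-size domain and codomain). In particular φ is surjective.
Since φ is surjective, we find the preimage of 11. The inverse of x ↦ x^11 on (ℤ_{31})^× is x ↦ x^11, because 11·11 = 121 = 4·30 + 1 ≡ 1 (mod 30) and x^{30} = 1 for x ≠ 0 (Fermat). So φ⁻¹(11) = 11^11 mod 31.
Repeated squaring mod 31: 11^1 ≡ 11, 11^2 ≡ 11² = 121 ≡ 28, 11^4 ≡ 28² = 784 ≡ 9, 11^8 ≡ 9² = 81 ≡ 19. Since 11 = 8 + 2 + 1, 11^11 ≡ 19·28·11: 19·28 = 532 ≡ 5, then 5·11 = 55 ≡ 24. So 11^11 ≡ 24 (mod 31).
Hence φ⁻¹(11) = 24.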